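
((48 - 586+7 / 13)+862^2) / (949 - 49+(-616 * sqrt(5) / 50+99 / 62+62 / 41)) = 96053998440307600 * sqrt(5) / 8556191075198377+7041171065751526250 / 8556191075198377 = 848.04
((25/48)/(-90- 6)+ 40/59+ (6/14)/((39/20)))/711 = 22076335/17590390272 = 0.00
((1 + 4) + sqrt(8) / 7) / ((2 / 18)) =18 * sqrt(2) / 7 + 45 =48.64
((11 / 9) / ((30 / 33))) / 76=121 / 6840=0.02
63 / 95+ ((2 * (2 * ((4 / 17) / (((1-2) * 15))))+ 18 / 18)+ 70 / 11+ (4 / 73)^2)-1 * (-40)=13623076996 / 284009055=47.97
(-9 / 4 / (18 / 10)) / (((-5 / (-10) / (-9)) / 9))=405 / 2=202.50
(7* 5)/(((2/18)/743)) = 234045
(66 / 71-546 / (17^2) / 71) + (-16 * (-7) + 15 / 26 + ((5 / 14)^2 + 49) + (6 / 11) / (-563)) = 52649533282761 / 323784977516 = 162.61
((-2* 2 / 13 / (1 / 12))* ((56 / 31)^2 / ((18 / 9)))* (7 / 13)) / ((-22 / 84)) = 12.39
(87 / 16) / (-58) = -3 / 32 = -0.09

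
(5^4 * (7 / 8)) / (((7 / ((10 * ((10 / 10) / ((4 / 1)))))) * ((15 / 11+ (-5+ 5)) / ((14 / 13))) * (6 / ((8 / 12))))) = 48125 / 2808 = 17.14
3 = 3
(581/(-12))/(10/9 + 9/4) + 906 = 107883/121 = 891.60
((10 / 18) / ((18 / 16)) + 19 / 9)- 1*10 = -599 / 81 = -7.40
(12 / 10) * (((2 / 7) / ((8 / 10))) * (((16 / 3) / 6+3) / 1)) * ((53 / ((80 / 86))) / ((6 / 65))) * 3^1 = 148135 / 48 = 3086.15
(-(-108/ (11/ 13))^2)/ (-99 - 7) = 985608/ 6413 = 153.69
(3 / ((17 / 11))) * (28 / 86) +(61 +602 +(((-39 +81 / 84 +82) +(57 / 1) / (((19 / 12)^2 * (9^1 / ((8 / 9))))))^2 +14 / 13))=67778885815967 / 24206193648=2800.06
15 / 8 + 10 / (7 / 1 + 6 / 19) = 3605 / 1112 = 3.24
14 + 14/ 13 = 196/ 13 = 15.08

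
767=767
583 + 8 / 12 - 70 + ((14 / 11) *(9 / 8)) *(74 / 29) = 990151 / 1914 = 517.32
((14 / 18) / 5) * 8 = 56 / 45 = 1.24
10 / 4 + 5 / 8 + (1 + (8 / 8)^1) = 41 / 8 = 5.12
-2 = -2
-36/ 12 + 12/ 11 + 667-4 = 7272/ 11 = 661.09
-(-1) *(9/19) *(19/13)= 9/13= 0.69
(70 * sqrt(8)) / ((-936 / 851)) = -29785 * sqrt(2) / 234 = -180.01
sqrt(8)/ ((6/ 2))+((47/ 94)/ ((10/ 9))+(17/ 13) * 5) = 2 * sqrt(2)/ 3+1817/ 260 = 7.93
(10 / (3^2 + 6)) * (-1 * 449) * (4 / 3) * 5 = -17960 / 9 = -1995.56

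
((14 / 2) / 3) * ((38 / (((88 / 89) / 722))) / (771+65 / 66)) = 4273157 / 50951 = 83.87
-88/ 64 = -11/ 8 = -1.38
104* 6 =624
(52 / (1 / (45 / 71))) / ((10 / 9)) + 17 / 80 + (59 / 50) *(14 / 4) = 965727 / 28400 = 34.00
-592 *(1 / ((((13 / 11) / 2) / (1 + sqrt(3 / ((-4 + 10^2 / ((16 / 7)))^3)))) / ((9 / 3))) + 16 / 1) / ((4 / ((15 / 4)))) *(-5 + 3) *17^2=6772521.95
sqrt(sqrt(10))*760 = 760*10^(1 /4) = 1351.49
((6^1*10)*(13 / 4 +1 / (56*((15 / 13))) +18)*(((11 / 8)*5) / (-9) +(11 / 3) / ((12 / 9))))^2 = 6525005339281 / 1016064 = 6421844.82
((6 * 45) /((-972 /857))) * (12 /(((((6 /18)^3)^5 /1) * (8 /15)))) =-307425332475 /4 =-76856333118.75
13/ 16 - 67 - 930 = -15939/ 16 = -996.19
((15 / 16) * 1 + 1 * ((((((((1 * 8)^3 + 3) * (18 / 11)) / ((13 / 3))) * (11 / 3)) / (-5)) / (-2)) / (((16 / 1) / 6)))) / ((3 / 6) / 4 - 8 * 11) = -303 / 962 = -0.31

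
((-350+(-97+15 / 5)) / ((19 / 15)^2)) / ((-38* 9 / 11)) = 61050 / 6859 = 8.90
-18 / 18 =-1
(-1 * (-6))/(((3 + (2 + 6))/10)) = 60/11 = 5.45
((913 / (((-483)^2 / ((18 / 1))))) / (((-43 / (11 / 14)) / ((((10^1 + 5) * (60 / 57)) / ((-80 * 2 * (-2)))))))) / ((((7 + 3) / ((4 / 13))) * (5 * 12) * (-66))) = 913 / 1850062643520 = 0.00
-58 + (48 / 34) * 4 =-890 / 17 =-52.35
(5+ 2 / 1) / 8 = 7 / 8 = 0.88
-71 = -71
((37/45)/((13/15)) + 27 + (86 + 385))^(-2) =1521/378652681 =0.00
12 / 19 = 0.63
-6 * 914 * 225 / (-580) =61695 / 29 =2127.41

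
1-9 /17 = 0.47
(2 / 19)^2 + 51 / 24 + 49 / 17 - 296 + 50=-240.98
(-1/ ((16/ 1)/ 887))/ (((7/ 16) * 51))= -887/ 357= -2.48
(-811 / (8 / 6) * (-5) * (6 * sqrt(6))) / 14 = 36495 * sqrt(6) / 28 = 3192.65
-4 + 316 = 312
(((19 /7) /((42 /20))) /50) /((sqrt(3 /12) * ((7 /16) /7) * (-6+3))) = -608 /2205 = -0.28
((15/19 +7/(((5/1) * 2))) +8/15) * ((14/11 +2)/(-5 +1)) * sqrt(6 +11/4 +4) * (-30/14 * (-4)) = -10377 * sqrt(51)/1463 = -50.65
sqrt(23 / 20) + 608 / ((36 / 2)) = sqrt(115) / 10 + 304 / 9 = 34.85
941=941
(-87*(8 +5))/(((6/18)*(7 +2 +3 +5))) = -3393/17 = -199.59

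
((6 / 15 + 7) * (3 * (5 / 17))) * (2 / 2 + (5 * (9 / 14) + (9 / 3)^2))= 20535 / 238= 86.28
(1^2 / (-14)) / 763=-1 / 10682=-0.00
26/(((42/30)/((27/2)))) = 1755/7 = 250.71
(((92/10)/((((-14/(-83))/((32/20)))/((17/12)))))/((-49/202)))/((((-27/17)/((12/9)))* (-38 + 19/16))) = -14264781056/1227314025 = -11.62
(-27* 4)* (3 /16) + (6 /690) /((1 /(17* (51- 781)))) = -128.16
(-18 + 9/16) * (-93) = 25947/16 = 1621.69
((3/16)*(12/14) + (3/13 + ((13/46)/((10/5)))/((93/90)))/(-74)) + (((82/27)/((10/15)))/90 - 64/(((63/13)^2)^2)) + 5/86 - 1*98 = -909270027567553109/9292343402192760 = -97.85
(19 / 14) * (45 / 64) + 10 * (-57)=-509865 / 896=-569.05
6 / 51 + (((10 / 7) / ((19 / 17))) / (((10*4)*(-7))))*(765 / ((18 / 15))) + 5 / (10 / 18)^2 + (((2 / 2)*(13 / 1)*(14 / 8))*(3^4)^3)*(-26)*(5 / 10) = -99503502155809 / 633080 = -157173662.34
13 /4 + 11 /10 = 87 /20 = 4.35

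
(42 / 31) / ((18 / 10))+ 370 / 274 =26795 / 12741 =2.10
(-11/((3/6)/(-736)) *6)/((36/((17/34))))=4048/3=1349.33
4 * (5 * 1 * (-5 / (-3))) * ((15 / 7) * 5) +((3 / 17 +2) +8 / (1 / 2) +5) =380.32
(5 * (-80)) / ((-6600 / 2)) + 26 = 862 / 33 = 26.12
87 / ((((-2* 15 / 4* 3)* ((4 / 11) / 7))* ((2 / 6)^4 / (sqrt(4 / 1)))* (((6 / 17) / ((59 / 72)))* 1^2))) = -2239699 / 80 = -27996.24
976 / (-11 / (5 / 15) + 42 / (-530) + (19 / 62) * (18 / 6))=-16035680 / 528387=-30.35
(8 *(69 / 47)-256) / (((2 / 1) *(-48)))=1435 / 564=2.54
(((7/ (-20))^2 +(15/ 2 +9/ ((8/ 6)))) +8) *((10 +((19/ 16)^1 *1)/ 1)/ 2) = 1601871/ 12800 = 125.15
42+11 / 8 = 347 / 8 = 43.38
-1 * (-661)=661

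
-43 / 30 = -1.43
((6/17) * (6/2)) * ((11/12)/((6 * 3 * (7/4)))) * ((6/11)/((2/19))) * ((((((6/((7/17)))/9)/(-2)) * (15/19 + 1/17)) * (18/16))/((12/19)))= -2603/13328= -0.20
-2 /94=-1 /47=-0.02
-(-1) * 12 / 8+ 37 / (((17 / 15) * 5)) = 273 / 34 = 8.03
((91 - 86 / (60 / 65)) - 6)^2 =2401 / 36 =66.69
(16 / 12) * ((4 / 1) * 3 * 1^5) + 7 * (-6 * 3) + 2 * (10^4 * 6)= 119890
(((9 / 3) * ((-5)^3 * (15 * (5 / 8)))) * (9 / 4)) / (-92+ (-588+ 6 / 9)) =759375 / 65216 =11.64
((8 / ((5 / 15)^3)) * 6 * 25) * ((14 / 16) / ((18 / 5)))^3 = 1071875 / 2304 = 465.22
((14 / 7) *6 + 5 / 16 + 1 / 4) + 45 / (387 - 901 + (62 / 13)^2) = 2760957 / 221392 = 12.47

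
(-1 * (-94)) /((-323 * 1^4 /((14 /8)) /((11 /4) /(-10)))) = 3619 /25840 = 0.14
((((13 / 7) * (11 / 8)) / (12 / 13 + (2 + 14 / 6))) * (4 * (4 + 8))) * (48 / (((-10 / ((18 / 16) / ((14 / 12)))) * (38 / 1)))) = -2710422 / 954275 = -2.84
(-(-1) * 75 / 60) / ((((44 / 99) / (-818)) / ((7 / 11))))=-128835 / 88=-1464.03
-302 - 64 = -366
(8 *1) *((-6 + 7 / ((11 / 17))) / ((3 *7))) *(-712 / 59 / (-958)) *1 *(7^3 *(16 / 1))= 118340096 / 932613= 126.89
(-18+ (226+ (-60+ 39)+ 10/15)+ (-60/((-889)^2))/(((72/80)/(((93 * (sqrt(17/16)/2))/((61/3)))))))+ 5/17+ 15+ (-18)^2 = 26875/51 - 2325 * sqrt(17)/48209581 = 526.96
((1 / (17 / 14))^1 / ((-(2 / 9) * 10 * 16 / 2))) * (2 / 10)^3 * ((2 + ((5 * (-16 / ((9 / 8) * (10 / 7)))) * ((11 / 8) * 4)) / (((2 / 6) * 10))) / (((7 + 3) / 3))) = 37863 / 4250000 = 0.01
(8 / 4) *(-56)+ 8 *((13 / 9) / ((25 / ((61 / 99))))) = -2488456 / 22275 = -111.72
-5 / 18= -0.28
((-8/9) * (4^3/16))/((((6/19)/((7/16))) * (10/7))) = -931/270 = -3.45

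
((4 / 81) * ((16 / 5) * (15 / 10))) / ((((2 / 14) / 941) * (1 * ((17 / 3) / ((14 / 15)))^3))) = 578391296 / 82906875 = 6.98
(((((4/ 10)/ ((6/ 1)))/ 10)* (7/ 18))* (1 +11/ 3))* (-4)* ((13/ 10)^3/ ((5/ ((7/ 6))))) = -753571/ 30375000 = -0.02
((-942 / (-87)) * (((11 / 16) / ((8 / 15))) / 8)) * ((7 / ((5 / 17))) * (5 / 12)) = 1027565 / 59392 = 17.30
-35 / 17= -2.06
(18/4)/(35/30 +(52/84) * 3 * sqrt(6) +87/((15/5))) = 239463/1568785 - 14742 * sqrt(6)/1568785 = 0.13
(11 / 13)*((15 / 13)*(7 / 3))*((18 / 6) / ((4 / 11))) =18.79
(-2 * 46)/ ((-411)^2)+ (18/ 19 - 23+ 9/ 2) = -112673803/ 6418998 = -17.55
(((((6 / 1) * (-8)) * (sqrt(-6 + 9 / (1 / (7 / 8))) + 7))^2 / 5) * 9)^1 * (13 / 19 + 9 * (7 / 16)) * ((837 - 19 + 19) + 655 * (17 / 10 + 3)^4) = 102114619841997 * sqrt(30) / 4750 + 5937235753670397 / 19000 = 430234472800.60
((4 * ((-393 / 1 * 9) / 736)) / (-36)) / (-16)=-393 / 11776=-0.03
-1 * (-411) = 411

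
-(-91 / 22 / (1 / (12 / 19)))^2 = -298116 / 43681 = -6.82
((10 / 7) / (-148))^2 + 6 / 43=1611019 / 11537932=0.14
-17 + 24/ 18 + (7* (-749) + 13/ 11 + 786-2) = -147625/ 33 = -4473.48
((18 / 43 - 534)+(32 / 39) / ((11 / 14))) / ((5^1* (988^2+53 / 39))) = -9823712 / 90034767185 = -0.00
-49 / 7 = -7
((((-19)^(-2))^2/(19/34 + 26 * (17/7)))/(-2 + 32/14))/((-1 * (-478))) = 833/944430813518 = 0.00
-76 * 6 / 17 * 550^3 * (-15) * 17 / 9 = 126445000000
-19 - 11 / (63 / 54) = -199 / 7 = -28.43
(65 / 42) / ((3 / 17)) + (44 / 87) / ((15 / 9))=9.07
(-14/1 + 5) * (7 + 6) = -117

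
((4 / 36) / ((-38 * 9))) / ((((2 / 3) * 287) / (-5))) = 5 / 588924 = 0.00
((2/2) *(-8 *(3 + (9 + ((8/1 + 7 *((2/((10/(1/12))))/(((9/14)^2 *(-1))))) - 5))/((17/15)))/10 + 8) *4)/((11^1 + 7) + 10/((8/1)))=-26752/48195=-0.56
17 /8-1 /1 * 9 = -55 /8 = -6.88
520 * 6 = 3120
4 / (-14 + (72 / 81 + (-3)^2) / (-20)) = -720 / 2609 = -0.28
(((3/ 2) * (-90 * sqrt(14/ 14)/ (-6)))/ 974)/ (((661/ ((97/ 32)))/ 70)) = 152775/ 20602048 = 0.01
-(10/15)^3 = -8/27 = -0.30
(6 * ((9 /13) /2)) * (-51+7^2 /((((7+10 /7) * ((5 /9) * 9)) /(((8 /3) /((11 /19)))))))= -94.80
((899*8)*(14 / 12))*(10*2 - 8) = 100688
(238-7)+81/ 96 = 7419/ 32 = 231.84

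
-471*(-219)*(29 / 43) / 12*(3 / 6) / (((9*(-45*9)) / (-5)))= 332369 / 83592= 3.98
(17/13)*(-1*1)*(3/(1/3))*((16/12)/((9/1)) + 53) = -24395/39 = -625.51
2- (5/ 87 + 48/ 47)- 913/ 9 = -1233118/ 12267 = -100.52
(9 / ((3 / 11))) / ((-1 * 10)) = -33 / 10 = -3.30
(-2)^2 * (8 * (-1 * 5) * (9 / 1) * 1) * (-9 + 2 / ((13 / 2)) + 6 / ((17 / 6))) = 2092320 / 221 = 9467.51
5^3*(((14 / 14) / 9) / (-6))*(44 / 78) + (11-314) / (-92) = 192559 / 96876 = 1.99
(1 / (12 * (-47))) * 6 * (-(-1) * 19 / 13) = -19 / 1222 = -0.02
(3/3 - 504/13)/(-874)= 491/11362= 0.04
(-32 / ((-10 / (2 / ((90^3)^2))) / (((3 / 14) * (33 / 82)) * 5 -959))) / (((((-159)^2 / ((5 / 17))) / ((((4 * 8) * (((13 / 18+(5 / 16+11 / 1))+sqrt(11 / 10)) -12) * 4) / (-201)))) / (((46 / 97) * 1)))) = 50620102 / 35945162077520723146875+404960816 * sqrt(110) / 99847672437557564296875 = 0.00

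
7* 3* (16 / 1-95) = -1659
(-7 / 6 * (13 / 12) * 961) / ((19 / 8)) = -87451 / 171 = -511.41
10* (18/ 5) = 36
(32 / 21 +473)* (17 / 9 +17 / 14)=3896315 / 2646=1472.53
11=11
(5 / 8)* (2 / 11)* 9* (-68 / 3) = -255 / 11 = -23.18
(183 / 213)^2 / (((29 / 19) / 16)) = 1131184 / 146189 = 7.74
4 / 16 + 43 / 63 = 235 / 252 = 0.93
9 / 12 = 3 / 4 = 0.75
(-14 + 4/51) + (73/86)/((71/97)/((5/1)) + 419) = -81116585/5827532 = -13.92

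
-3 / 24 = -1 / 8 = -0.12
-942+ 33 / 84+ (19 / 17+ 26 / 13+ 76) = -862.49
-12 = -12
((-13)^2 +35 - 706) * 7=-3514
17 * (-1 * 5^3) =-2125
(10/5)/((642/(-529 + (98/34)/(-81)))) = -728482/442017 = -1.65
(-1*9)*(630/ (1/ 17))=-96390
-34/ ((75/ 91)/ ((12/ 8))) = -61.88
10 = 10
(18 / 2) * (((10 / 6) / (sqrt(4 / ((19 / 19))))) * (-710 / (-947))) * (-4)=-21300 / 947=-22.49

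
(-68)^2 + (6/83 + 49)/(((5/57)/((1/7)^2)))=94261201/20335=4635.42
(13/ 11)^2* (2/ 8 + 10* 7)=47489/ 484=98.12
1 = 1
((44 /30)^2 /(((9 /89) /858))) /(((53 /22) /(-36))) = -1084136768 /3975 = -272738.81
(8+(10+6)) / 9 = 8 / 3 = 2.67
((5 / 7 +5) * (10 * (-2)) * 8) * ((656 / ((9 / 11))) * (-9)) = 46182400 / 7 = 6597485.71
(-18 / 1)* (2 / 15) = -12 / 5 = -2.40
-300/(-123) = 100/41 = 2.44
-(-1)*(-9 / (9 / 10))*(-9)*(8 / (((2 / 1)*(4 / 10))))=900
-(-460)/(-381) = -460/381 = -1.21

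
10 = 10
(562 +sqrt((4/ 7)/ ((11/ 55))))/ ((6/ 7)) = 657.64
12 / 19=0.63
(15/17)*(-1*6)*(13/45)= -26/17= -1.53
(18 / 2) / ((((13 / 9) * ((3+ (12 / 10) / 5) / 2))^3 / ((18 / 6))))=125000 / 59319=2.11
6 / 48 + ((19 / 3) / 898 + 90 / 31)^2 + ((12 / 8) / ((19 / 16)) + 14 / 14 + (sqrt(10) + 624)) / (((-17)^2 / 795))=795 * sqrt(10) / 289 + 132613405696946201 / 76594927568472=1740.06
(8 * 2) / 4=4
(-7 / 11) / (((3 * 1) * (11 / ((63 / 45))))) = -49 / 1815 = -0.03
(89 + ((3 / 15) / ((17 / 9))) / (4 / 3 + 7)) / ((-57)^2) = 189152 / 6904125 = 0.03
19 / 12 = 1.58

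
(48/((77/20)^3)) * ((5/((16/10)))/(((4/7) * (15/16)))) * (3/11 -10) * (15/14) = -256800000/5021863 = -51.14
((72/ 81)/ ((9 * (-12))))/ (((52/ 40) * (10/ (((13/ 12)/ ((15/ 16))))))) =-8/ 10935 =-0.00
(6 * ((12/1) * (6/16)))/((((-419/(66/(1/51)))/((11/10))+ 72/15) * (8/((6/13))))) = 7497765/22559524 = 0.33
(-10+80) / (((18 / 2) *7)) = 10 / 9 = 1.11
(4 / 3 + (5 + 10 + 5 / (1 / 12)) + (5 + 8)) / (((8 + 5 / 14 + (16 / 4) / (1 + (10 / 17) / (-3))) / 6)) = 40.20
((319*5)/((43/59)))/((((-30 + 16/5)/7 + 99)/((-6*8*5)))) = -5518.85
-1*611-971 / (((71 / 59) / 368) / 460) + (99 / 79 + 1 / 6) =-4596816544891 / 33654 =-136590495.78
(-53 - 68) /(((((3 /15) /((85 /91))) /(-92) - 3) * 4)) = 1182775 /117391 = 10.08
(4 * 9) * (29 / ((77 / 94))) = 98136 / 77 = 1274.49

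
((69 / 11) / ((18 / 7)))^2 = 25921 / 4356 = 5.95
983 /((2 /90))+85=44320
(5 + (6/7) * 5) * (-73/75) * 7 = -949/15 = -63.27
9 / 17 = 0.53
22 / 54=11 / 27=0.41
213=213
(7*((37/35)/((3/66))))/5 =814/25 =32.56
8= 8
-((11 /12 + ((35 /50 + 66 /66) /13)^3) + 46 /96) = -1.40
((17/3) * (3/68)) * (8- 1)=7/4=1.75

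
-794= -794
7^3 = 343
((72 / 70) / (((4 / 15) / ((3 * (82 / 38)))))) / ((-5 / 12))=-39852 / 665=-59.93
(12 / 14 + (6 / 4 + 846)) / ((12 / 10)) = 19795 / 28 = 706.96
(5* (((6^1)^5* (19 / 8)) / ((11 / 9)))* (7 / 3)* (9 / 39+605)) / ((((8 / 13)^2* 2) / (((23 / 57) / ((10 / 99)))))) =9003728097 / 16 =562733006.06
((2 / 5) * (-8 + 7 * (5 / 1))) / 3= 18 / 5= 3.60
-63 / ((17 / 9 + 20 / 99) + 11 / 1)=-77 / 16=-4.81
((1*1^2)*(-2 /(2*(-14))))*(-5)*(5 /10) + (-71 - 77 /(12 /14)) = -13525 /84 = -161.01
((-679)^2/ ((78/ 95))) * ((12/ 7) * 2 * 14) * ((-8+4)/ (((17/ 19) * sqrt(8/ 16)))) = -26629728160 * sqrt(2)/ 221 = -170407795.14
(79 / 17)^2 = 6241 / 289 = 21.60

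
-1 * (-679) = 679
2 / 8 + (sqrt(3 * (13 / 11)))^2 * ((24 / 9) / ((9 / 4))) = 1763 / 396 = 4.45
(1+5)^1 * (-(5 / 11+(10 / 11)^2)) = -930 / 121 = -7.69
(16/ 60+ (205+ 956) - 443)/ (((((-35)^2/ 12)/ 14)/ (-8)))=-689536/ 875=-788.04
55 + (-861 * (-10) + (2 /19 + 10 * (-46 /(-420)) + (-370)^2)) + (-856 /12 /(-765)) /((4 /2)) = 44431913441 /305235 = 145566.25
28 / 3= 9.33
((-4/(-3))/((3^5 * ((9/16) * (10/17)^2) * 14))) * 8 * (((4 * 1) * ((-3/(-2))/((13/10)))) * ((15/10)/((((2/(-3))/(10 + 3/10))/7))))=-952544/78975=-12.06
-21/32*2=-21/16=-1.31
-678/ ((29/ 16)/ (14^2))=-2126208/ 29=-73317.52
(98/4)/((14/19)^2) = 361/8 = 45.12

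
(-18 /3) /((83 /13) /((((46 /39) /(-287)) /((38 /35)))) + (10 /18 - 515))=6210 /2278189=0.00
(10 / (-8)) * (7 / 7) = -1.25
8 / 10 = 4 / 5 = 0.80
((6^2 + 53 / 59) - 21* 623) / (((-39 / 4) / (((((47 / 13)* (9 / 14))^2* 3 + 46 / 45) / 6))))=282367592524 / 73496241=3841.93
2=2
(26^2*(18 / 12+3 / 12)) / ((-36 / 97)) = -114751 / 36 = -3187.53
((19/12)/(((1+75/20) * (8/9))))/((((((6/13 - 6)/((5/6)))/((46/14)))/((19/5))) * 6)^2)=32273761/877879296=0.04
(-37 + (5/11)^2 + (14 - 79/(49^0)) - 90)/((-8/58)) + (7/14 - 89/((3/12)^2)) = -15971/484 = -33.00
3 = 3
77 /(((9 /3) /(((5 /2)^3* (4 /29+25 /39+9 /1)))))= 26613125 /6786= 3921.77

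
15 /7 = 2.14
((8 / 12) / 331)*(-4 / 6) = -0.00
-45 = -45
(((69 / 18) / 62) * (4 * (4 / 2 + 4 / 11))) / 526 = 299 / 269049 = 0.00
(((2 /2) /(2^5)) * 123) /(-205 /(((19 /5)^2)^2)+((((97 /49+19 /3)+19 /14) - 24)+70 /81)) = -63621018027 /239155172176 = -0.27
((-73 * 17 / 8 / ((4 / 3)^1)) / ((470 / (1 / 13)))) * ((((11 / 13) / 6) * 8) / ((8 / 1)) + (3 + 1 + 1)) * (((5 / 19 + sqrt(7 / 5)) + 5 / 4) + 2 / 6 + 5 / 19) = -18412717 / 89157120 - 497641 * sqrt(35) / 25417600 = -0.32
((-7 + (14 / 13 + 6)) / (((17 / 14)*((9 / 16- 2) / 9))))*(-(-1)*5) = -10080 / 5083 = -1.98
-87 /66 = -29 /22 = -1.32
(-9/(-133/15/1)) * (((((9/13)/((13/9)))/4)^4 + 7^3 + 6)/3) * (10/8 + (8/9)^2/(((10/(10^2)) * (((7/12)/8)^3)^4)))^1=1296100397748329222197741003840942724625/31381869798071769453568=41300929679721217.13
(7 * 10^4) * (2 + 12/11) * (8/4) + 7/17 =80920077/187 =432727.68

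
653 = 653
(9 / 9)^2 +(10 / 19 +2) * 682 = 32755 / 19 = 1723.95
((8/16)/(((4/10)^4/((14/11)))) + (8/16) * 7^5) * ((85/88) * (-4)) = -126088235/3872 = -32564.11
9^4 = 6561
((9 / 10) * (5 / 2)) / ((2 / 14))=63 / 4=15.75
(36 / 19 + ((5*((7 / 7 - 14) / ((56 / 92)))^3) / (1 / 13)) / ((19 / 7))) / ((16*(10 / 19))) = -1737494323 / 62720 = -27702.40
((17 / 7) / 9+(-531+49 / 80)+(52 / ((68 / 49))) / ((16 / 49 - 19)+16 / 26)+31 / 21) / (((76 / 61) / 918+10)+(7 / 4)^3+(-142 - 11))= 3.86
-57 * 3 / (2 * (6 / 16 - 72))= 1.19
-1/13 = -0.08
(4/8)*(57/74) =57/148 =0.39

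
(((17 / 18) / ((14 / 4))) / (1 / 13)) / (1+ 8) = 221 / 567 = 0.39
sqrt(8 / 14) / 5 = 2* sqrt(7) / 35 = 0.15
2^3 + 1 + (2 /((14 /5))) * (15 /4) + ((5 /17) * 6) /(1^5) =13.44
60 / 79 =0.76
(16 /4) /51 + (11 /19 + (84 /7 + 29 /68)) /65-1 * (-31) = 7880309 /251940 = 31.28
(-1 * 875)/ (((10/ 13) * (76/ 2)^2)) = -2275/ 2888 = -0.79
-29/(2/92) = -1334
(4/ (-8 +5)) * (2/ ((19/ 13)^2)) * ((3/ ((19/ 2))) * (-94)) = 254176/ 6859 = 37.06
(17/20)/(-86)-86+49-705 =-1276257/1720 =-742.01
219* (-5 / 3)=-365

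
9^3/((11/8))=5832/11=530.18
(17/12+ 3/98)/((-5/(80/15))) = -3404/2205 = -1.54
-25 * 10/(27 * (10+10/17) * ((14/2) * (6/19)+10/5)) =-1615/7776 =-0.21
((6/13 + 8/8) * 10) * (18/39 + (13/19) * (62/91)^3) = 7466540/753571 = 9.91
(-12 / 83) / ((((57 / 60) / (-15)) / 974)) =3506400 / 1577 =2223.46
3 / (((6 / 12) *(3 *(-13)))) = -2 / 13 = -0.15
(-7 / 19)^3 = -343 / 6859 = -0.05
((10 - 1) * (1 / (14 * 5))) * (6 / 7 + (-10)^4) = 315027 / 245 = 1285.82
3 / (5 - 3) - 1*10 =-17 / 2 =-8.50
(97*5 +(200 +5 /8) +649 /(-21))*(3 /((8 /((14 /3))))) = 1145.76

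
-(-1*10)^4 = -10000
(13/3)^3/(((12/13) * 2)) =28561/648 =44.08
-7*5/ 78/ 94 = -35/ 7332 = -0.00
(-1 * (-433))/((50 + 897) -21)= 433/926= 0.47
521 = 521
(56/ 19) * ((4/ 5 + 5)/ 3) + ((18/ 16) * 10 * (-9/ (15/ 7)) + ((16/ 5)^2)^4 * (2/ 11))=1917797352601/ 979687500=1957.56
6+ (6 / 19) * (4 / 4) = 120 / 19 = 6.32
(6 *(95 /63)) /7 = 190 /147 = 1.29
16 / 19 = 0.84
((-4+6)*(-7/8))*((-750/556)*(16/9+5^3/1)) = 299.27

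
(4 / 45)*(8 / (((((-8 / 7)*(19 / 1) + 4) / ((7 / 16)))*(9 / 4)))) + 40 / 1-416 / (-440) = 5653694 / 138105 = 40.94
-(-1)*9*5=45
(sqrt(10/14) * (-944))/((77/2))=-1888 * sqrt(35)/539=-20.72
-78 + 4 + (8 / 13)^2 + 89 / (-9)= -83.51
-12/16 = -3/4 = -0.75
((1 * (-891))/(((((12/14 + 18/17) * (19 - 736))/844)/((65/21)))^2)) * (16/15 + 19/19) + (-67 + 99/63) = -26207058012781/3897308709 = -6724.40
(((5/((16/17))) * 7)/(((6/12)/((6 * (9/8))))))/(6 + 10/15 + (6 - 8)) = 6885/64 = 107.58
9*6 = 54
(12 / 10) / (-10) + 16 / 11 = 367 / 275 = 1.33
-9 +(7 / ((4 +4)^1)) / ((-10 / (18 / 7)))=-369 / 40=-9.22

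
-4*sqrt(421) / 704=-sqrt(421) / 176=-0.12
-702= -702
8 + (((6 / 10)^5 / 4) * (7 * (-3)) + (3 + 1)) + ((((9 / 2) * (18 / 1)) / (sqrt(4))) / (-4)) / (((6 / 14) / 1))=-300831 / 25000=-12.03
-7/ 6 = -1.17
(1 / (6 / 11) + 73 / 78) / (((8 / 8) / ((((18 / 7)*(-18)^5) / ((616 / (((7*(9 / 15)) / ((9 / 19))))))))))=-969348384 / 5005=-193676.00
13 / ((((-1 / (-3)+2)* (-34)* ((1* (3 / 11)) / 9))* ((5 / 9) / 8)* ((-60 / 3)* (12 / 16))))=15444 / 2975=5.19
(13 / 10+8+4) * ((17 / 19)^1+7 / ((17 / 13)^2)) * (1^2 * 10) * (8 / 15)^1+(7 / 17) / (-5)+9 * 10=641211 / 1445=443.74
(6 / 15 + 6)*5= 32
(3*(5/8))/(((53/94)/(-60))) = -10575/53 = -199.53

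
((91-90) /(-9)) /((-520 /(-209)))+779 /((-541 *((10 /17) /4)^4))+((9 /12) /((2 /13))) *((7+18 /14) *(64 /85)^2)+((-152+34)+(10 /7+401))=-1774435556079607 /640249155000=-2771.48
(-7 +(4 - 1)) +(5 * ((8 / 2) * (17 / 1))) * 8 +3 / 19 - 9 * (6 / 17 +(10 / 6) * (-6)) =905363 / 323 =2802.98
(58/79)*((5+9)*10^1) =8120/79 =102.78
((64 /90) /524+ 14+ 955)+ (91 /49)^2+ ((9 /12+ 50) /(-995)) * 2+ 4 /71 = 7937218642373 /8162464590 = 972.40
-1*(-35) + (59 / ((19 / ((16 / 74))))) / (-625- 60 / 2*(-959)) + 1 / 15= 2081481778 / 59357805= 35.07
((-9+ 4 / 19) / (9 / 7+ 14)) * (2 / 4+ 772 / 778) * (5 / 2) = -6786045 / 3163348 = -2.15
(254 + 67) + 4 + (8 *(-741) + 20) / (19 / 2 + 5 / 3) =-13673 / 67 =-204.07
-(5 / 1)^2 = -25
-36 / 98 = -18 / 49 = -0.37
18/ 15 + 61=311/ 5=62.20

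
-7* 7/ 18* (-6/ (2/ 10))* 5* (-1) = -1225/ 3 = -408.33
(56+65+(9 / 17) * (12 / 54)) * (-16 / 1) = -32944 / 17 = -1937.88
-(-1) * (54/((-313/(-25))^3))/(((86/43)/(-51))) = -21515625/30664297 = -0.70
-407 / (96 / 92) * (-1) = 9361 / 24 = 390.04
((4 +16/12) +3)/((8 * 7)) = 25/168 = 0.15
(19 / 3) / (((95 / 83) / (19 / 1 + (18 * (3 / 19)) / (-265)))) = 7935713 / 75525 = 105.07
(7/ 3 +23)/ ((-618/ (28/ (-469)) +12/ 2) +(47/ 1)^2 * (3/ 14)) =133/ 56862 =0.00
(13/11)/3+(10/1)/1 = 343/33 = 10.39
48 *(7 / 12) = 28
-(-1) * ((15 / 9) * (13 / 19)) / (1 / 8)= 520 / 57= 9.12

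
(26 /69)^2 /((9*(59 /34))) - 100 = -252786116 /2528091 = -99.99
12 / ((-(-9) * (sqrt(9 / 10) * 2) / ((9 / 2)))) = sqrt(10) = 3.16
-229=-229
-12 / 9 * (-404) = 1616 / 3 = 538.67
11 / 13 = 0.85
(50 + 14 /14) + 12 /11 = 573 /11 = 52.09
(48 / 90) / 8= 1 / 15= 0.07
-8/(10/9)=-36/5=-7.20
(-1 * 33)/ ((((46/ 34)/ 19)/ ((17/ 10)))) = -181203/ 230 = -787.84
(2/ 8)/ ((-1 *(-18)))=1/ 72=0.01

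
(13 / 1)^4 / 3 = 28561 / 3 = 9520.33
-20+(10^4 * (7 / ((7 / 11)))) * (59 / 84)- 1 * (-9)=77250.90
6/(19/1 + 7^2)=3/34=0.09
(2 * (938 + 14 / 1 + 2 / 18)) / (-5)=-17138 / 45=-380.84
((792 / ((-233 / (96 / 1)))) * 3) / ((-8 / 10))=285120 / 233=1223.69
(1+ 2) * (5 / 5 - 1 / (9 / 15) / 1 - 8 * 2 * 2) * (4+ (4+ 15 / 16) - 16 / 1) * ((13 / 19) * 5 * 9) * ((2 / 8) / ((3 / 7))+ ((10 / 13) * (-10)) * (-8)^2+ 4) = -6319239675 / 608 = -10393486.31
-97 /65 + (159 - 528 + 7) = -363.49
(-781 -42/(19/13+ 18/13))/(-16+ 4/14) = 206101/4070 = 50.64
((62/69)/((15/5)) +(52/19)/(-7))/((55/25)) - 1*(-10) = 3015820/302841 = 9.96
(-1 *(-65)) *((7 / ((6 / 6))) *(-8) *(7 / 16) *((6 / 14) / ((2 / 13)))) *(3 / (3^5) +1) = -242515 / 54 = -4491.02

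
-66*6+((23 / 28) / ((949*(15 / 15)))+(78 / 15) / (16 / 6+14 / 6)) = -262371353 / 664300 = -394.96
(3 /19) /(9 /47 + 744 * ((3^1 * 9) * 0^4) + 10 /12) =846 /5491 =0.15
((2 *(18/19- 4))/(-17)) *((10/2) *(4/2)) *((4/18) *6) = 4640/969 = 4.79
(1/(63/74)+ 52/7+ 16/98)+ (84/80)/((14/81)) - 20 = -90997/17640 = -5.16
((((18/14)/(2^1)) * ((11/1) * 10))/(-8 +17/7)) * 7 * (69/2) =-3065.19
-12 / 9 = -4 / 3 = -1.33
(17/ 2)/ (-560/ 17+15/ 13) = -3757/ 14050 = -0.27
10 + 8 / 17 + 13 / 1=399 / 17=23.47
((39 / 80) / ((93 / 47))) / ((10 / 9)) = 5499 / 24800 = 0.22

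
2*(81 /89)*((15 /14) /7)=1215 /4361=0.28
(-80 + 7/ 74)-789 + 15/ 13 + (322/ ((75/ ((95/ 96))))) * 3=-98701861/ 115440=-855.01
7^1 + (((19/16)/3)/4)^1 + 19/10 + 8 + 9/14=118553/6720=17.64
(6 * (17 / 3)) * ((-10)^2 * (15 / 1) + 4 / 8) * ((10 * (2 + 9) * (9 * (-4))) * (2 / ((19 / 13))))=-276458437.89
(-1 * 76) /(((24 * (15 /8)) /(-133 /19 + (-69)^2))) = -361304 /45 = -8028.98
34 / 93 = 0.37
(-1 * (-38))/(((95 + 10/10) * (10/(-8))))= -19/60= -0.32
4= 4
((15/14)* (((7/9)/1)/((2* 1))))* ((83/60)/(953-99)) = 83/122976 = 0.00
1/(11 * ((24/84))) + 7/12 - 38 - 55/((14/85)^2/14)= -26261029/924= -28421.03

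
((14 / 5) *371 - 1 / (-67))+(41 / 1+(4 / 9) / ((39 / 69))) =42354166 / 39195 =1080.60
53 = 53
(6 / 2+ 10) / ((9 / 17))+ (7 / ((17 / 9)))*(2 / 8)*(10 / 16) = 123059 / 4896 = 25.13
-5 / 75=-1 / 15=-0.07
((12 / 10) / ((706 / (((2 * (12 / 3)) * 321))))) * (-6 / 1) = -46224 / 1765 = -26.19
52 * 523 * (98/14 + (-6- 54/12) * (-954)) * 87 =23717305248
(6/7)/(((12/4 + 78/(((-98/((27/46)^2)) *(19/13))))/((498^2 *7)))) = 977133775968/1846795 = 529097.04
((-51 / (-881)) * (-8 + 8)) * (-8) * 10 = 0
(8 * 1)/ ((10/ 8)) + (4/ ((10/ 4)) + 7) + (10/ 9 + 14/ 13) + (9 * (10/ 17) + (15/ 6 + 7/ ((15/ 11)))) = 598997/ 19890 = 30.12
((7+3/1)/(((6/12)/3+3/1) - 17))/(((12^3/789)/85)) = -111775/3984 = -28.06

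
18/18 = 1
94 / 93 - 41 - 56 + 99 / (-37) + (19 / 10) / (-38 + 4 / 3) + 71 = -104910637 / 3785100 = -27.72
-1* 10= -10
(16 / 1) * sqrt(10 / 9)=16 * sqrt(10) / 3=16.87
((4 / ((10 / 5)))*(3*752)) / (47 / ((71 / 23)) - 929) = -53392 / 10813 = -4.94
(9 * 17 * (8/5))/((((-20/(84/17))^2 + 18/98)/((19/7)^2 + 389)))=8228952/1405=5856.91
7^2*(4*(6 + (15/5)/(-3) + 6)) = 2156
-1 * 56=-56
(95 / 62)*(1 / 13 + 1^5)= 665 / 403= 1.65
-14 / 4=-7 / 2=-3.50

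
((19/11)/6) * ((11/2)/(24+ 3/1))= 19/324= 0.06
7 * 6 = 42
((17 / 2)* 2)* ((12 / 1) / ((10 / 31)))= 3162 / 5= 632.40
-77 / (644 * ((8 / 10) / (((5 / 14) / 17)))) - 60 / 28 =-187955 / 87584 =-2.15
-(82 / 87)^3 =-551368 / 658503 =-0.84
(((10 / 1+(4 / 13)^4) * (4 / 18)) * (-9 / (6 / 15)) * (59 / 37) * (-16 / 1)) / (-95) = -269857504 / 20078383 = -13.44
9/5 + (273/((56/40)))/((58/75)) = 73647/290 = 253.96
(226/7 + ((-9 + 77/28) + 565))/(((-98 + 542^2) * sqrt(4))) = 16549/16445296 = 0.00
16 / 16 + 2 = 3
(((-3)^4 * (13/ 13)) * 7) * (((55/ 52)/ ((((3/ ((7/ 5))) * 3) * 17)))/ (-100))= -4851/ 88400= -0.05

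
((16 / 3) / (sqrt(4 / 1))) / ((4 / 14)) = 28 / 3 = 9.33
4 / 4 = 1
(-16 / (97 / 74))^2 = 1401856 / 9409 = 148.99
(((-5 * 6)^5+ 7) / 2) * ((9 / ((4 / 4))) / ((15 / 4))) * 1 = -145799958 / 5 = -29159991.60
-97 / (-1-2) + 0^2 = 97 / 3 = 32.33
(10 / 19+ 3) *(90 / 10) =603 / 19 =31.74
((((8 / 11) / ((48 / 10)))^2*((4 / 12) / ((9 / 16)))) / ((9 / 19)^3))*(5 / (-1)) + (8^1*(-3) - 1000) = -21962939888 / 21434787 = -1024.64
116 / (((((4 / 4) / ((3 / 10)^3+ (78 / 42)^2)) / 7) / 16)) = 39514936 / 875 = 45159.93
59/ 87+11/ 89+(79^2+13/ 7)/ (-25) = -13491308/ 54201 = -248.91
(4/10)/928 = 1/2320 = 0.00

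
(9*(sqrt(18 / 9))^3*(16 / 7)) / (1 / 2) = 576*sqrt(2) / 7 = 116.37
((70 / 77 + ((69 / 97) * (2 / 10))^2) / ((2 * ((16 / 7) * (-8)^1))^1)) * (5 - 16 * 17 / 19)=0.24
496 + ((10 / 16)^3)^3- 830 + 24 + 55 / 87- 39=-348.35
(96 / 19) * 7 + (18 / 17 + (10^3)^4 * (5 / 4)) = 403750000011766 / 323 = 1250000000036.43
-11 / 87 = -0.13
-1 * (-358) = 358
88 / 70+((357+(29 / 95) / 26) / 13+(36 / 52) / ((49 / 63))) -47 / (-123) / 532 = 1637260981 / 55293420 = 29.61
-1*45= -45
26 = 26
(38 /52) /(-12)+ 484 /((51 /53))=2667485 /5304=502.92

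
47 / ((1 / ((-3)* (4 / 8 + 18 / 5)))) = -5781 / 10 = -578.10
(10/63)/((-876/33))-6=-55243/9198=-6.01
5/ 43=0.12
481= 481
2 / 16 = 1 / 8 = 0.12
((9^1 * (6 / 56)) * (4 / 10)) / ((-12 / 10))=-9 / 28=-0.32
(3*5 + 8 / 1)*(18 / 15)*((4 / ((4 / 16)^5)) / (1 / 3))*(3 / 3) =1695744 / 5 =339148.80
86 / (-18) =-43 / 9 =-4.78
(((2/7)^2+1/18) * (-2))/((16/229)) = -3.93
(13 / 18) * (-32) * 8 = -1664 / 9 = -184.89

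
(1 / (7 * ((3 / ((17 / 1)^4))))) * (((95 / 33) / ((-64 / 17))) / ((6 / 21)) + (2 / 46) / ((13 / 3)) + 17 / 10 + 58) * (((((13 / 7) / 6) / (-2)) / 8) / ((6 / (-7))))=30080983578641 / 5875752960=5119.51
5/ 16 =0.31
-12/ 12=-1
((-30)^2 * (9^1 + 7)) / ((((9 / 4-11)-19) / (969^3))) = -17469181612800 / 37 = -472140043589.19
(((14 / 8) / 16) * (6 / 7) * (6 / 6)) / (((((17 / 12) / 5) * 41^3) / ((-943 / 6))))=-345 / 457232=-0.00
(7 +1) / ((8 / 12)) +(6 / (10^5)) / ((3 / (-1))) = 599999 / 50000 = 12.00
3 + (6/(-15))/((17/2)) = 251/85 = 2.95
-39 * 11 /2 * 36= -7722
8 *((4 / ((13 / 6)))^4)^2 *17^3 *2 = 8652800296747008 / 815730721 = 10607422.37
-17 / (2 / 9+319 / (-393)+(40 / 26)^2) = -3387267 / 354145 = -9.56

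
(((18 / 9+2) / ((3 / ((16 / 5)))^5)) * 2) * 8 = 67108864 / 759375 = 88.37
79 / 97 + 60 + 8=6675 / 97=68.81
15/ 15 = 1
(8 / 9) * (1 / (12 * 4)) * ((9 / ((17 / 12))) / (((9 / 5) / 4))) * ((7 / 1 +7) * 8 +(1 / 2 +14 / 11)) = 50060 / 1683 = 29.74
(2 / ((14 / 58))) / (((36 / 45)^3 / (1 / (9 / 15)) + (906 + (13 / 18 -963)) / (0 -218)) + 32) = 142245000 / 559065731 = 0.25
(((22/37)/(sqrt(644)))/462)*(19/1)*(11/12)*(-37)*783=-18183*sqrt(161)/9016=-25.59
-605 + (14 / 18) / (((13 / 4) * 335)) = -23712947 / 39195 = -605.00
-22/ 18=-11/ 9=-1.22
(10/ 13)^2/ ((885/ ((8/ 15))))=32/ 89739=0.00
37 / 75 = 0.49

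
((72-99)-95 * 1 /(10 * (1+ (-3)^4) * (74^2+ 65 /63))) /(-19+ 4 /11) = 16806854691 /11600681860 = 1.45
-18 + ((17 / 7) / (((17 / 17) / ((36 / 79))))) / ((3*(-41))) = -408318 / 22673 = -18.01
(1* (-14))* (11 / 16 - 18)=1939 / 8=242.38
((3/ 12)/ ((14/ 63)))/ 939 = 3/ 2504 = 0.00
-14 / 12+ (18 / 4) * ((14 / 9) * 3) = 119 / 6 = 19.83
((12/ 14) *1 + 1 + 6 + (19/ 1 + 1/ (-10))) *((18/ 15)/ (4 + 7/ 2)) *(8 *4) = 119872/ 875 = 137.00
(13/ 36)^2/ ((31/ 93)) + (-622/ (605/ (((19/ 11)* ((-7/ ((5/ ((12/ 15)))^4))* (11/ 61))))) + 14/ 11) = 10371642974417/ 6227718750000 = 1.67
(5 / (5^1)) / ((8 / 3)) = 3 / 8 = 0.38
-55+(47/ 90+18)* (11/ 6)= -11363/ 540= -21.04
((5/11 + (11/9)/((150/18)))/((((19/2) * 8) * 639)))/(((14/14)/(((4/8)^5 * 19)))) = 31/4217400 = 0.00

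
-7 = -7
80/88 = 10/11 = 0.91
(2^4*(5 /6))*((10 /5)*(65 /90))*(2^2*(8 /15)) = 3328 /81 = 41.09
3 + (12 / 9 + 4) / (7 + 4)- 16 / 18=257 / 99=2.60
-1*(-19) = 19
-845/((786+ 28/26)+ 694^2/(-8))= 21970/1544853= 0.01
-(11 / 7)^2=-121 / 49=-2.47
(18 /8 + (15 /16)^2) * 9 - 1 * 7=5417 /256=21.16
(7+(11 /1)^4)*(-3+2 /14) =-292960 /7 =-41851.43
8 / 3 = 2.67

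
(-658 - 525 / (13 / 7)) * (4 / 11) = -48916 / 143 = -342.07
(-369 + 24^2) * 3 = 621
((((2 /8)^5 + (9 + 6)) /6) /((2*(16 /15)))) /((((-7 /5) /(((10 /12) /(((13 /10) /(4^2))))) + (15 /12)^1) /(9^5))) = 566907305625 /9121792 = 62148.68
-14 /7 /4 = -1 /2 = -0.50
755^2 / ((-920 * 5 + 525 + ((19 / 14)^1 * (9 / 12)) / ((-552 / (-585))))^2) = 2420837257216 / 70485041518369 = 0.03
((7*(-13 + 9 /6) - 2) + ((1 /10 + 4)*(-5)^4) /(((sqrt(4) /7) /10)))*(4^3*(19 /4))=27239920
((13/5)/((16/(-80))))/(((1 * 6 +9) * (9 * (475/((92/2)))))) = -0.01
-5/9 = -0.56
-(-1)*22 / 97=22 / 97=0.23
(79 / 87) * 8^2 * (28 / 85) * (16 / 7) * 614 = 198680576 / 7395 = 26866.88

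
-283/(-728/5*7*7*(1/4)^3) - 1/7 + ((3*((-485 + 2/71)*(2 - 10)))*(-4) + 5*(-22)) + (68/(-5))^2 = -367875942689/7914725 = -46479.94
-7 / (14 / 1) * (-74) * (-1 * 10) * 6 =-2220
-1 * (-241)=241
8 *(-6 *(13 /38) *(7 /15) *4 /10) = -1456 /475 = -3.07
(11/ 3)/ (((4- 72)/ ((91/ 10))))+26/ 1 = 52039/ 2040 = 25.51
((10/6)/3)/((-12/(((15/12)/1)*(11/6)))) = -275/2592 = -0.11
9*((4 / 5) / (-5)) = -36 / 25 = -1.44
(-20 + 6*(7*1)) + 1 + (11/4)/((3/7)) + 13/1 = 42.42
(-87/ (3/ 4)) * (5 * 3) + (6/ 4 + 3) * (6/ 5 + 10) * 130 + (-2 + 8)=4818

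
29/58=1/2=0.50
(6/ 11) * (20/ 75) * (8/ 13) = 64/ 715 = 0.09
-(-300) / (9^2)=3.70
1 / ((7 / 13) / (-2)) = -3.71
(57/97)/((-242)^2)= 57/5680708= 0.00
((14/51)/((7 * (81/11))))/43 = 22/177633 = 0.00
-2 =-2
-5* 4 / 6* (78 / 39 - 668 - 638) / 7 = 13040 / 21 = 620.95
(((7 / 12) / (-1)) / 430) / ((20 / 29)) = -203 / 103200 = -0.00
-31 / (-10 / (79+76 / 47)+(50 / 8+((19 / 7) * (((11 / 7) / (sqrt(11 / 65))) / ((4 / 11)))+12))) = -0.66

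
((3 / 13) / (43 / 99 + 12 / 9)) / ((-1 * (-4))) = 0.03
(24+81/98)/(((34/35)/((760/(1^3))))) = 2311350/119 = 19423.11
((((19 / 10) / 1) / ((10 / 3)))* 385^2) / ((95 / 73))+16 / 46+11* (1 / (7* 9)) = 1881470639 / 28980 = 64923.07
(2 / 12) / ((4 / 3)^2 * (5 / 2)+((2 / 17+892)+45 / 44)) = 1122 / 6042541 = 0.00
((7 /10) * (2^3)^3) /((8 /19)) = 4256 /5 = 851.20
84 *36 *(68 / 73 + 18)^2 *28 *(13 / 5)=2102322104064 / 26645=78901186.12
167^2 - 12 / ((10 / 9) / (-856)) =37133.80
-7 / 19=-0.37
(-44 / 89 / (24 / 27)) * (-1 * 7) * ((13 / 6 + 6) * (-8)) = -22638 / 89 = -254.36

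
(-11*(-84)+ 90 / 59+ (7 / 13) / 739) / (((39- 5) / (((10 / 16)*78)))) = 7869003825 / 5929736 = 1327.04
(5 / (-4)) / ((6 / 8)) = -5 / 3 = -1.67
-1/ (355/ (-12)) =12/ 355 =0.03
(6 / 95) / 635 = 6 / 60325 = 0.00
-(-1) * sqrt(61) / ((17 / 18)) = 8.27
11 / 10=1.10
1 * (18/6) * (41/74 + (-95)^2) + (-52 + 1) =1999899/74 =27025.66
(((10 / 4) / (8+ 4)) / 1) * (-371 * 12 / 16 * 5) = -9275 / 32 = -289.84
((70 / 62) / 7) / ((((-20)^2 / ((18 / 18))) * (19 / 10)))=1 / 4712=0.00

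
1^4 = 1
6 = 6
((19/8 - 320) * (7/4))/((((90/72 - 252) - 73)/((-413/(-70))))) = 149919/14800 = 10.13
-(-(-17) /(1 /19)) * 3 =-969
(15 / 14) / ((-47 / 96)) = -720 / 329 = -2.19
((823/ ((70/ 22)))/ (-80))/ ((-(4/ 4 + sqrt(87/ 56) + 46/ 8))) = 81477/ 164300-9053 * sqrt(1218)/ 3450300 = 0.40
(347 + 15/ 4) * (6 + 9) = 21045/ 4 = 5261.25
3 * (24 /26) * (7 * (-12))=-3024 /13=-232.62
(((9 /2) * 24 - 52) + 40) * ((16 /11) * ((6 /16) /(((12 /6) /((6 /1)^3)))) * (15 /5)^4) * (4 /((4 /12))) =60466176 /11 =5496925.09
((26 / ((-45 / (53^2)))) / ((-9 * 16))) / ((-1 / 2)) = -36517 / 1620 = -22.54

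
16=16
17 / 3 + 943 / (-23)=-106 / 3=-35.33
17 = 17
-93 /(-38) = 93 /38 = 2.45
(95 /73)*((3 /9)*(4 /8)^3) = 95 /1752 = 0.05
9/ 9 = 1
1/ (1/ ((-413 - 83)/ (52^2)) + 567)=0.00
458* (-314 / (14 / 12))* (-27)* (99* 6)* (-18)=-249097340448 / 7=-35585334349.71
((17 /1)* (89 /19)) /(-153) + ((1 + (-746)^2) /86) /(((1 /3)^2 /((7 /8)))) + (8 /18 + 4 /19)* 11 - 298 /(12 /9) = 663316633 /13072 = 50743.32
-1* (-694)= 694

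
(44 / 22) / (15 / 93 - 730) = -62 / 22625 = -0.00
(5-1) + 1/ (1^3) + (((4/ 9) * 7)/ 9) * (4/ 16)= 412/ 81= 5.09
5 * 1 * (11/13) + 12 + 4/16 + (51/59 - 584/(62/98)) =-86144223/95108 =-905.75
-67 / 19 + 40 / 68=-949 / 323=-2.94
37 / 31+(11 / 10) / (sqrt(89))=11 * sqrt(89) / 890+37 / 31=1.31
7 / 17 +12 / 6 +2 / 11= 485 / 187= 2.59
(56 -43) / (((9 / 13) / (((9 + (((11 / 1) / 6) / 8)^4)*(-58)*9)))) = -234220676885 / 2654208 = -88245.03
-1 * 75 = -75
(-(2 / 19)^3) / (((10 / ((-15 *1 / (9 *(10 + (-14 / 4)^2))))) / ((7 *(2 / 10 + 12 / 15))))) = 112 / 1831353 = 0.00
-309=-309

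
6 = 6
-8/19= -0.42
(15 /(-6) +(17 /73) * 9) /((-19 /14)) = 413 /1387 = 0.30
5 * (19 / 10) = 19 / 2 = 9.50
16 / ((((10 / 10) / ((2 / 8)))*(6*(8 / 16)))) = 1.33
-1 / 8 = -0.12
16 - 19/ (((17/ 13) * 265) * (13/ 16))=71776/ 4505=15.93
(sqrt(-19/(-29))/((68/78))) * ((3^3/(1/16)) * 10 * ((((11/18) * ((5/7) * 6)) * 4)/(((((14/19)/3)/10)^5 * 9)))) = 1290629462265000000 * sqrt(551)/58000957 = 522326686196.47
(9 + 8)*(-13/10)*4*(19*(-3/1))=25194/5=5038.80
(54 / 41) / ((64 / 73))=1971 / 1312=1.50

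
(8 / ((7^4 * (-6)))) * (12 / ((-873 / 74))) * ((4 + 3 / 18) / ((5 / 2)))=5920 / 6288219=0.00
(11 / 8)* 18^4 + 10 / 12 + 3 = 866075 / 6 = 144345.83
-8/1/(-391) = 8/391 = 0.02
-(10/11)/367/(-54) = 5/108999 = 0.00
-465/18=-155/6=-25.83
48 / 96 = 1 / 2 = 0.50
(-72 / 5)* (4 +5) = -648 / 5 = -129.60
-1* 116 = -116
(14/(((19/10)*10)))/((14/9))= 9/19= 0.47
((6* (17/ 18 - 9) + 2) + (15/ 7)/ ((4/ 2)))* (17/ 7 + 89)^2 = -389324800/ 1029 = -378352.58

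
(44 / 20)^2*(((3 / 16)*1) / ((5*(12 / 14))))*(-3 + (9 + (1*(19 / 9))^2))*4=717409 / 81000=8.86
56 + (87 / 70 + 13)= 4917 / 70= 70.24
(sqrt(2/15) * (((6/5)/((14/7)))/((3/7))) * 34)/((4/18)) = 357 * sqrt(30)/25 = 78.21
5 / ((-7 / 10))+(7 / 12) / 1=-551 / 84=-6.56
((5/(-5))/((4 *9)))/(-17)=1/612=0.00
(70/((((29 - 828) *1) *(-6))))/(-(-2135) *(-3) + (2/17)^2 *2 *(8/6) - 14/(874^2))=-227253110/99684229805101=-0.00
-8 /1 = -8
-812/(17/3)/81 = -812/459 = -1.77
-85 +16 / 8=-83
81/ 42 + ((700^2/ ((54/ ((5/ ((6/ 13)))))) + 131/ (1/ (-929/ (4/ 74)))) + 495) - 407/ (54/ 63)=-2441623265/ 1134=-2153106.94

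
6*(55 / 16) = 165 / 8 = 20.62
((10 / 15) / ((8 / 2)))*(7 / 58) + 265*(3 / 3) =92227 / 348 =265.02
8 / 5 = 1.60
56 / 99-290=-28654 / 99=-289.43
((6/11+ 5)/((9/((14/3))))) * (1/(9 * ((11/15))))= 4270/9801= 0.44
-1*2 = -2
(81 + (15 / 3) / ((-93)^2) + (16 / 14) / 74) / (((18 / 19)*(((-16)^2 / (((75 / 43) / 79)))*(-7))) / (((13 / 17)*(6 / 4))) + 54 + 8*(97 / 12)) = -560329571425 / 462816314322306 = -0.00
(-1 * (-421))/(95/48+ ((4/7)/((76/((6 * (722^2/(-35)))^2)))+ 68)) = 173283600/24713794643297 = 0.00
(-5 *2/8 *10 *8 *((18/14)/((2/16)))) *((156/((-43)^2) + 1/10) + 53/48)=-17154030/12943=-1325.35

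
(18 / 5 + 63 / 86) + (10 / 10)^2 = 2293 / 430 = 5.33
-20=-20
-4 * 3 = -12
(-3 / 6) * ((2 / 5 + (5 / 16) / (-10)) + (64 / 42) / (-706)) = -434807 / 2372160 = -0.18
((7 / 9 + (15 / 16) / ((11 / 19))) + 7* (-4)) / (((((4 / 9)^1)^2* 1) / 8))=-1036.92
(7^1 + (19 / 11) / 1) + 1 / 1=107 / 11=9.73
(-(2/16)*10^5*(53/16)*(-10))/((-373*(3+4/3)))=-2484375/9698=-256.17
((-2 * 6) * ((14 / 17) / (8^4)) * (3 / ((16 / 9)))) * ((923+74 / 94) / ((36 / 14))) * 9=-13.16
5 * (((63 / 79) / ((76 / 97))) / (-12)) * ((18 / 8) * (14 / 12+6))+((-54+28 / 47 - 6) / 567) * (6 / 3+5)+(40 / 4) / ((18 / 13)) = -255746071 / 731431296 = -0.35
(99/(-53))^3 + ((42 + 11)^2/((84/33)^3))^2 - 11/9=18724654609075577261/645681445097472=28999.83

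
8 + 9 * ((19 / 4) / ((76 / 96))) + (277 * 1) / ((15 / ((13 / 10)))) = 12901 / 150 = 86.01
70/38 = 35/19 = 1.84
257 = 257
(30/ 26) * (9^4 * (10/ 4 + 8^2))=13089195/ 26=503430.58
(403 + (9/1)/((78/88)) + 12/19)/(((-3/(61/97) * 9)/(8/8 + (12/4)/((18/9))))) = -31172525/1293786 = -24.09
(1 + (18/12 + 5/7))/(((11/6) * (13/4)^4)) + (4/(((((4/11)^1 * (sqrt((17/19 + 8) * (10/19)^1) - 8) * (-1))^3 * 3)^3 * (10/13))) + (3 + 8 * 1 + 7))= 36256544617095259812314101060761420604169 * sqrt(10)/1047137944595034046576014802339572848818913280 + 5185996494206092593692781539885649232215828005450611/287857828292445636265979003157597698800500953579520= 18.02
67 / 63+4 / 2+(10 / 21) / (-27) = 1727 / 567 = 3.05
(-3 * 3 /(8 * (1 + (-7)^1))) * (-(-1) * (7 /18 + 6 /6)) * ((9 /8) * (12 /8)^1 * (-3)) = -1.32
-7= -7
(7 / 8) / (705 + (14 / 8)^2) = 14 / 11329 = 0.00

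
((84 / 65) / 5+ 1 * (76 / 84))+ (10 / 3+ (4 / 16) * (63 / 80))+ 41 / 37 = 93762167 / 16161600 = 5.80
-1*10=-10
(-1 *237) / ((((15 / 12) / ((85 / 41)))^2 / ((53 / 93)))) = -19360688 / 52111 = -371.53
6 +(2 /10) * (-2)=28 /5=5.60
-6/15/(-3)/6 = 1/45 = 0.02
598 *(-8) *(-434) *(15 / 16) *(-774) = -1506583260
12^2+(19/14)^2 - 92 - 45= 1733/196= 8.84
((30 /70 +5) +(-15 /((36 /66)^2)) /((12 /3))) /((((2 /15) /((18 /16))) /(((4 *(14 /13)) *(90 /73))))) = -4882275 /15184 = -321.54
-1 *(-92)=92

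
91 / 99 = 0.92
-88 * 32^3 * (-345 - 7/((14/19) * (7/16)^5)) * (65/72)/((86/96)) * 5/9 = 686958667366400/453789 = 1513828381.40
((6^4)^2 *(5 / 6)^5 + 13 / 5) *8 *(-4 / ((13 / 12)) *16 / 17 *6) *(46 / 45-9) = 4962835116032 / 5525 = 898250699.73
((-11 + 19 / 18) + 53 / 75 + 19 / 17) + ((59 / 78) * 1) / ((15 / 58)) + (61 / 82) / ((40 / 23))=-155517221 / 32619600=-4.77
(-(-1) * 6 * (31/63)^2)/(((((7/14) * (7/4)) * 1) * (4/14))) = 5.81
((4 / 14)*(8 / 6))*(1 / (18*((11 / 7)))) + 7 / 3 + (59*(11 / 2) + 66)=233351 / 594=392.85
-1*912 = -912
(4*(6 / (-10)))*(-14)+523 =2783 / 5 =556.60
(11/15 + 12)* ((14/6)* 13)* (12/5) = 69524/75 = 926.99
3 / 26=0.12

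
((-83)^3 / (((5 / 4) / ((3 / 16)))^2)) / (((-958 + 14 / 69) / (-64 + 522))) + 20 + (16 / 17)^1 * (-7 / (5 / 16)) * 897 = -2862438131269 / 224699200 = -12738.98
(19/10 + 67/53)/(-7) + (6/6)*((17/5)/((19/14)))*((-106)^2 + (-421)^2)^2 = 6273322050471421/70490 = 88995915030.10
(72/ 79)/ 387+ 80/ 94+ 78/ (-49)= -5776858/ 7823291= -0.74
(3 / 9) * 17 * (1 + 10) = 187 / 3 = 62.33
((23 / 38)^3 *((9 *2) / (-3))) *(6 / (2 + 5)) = -109503 / 96026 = -1.14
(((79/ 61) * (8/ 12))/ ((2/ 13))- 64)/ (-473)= 10685/ 86559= 0.12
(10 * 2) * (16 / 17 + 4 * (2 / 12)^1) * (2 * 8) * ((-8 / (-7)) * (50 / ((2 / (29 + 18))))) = 690913.17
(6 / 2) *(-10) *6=-180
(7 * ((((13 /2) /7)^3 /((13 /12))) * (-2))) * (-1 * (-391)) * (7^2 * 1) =-198237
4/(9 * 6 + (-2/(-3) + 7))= 12/185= 0.06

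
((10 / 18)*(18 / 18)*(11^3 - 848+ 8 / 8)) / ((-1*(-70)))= 242 / 63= 3.84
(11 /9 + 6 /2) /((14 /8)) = 152 /63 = 2.41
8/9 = 0.89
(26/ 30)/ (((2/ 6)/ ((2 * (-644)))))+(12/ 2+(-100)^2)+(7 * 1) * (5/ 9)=299749/ 45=6661.09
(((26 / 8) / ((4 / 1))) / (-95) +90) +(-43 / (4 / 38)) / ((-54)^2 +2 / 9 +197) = 89.86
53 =53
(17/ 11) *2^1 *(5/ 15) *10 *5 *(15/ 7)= 8500/ 77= 110.39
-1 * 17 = -17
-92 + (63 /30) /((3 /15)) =-163 /2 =-81.50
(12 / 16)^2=9 / 16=0.56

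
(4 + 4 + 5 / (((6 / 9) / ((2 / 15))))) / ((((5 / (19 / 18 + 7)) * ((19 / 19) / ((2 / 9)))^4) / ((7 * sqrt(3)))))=1624 * sqrt(3) / 6561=0.43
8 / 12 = 2 / 3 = 0.67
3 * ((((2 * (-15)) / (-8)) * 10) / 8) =225 / 16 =14.06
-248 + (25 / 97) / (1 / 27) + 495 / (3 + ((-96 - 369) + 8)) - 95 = -14846599 / 44038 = -337.13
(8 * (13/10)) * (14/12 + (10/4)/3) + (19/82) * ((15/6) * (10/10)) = 17531/820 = 21.38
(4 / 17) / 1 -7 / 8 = -87 / 136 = -0.64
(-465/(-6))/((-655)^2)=0.00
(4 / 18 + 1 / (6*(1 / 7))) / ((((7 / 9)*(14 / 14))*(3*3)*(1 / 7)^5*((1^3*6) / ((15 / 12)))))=694.73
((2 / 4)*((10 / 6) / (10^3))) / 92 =1 / 110400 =0.00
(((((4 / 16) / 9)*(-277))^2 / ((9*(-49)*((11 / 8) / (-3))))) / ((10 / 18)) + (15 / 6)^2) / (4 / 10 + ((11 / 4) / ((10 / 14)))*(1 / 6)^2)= 7890332 / 590205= 13.37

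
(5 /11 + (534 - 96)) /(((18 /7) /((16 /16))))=33761 /198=170.51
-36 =-36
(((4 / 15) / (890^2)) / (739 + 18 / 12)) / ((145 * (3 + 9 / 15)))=0.00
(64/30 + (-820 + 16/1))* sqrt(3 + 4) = -2121.54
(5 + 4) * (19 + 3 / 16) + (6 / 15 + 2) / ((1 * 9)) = 41509 / 240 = 172.95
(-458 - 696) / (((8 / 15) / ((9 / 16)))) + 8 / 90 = -3505019 / 2880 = -1217.02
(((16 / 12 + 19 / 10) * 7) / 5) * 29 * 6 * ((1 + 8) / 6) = 59073 / 50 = 1181.46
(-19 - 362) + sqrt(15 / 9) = -381 + sqrt(15) / 3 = -379.71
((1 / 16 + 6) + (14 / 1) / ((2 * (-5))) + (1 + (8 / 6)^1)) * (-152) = -31901 / 30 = -1063.37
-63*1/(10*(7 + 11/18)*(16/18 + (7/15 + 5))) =-5103/39182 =-0.13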